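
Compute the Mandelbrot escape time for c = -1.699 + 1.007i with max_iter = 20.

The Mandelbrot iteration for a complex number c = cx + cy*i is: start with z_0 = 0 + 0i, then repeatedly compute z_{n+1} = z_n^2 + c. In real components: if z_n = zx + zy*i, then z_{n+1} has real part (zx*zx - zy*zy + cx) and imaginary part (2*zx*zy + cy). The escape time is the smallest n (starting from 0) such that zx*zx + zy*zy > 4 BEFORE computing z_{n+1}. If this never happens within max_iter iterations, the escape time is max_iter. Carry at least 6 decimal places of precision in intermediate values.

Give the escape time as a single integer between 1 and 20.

Answer: 2

Derivation:
z_0 = 0 + 0i, c = -1.6990 + 1.0070i
Iter 1: z = -1.6990 + 1.0070i, |z|^2 = 3.9006
Iter 2: z = 0.1736 + -2.4148i, |z|^2 = 5.8613
Escaped at iteration 2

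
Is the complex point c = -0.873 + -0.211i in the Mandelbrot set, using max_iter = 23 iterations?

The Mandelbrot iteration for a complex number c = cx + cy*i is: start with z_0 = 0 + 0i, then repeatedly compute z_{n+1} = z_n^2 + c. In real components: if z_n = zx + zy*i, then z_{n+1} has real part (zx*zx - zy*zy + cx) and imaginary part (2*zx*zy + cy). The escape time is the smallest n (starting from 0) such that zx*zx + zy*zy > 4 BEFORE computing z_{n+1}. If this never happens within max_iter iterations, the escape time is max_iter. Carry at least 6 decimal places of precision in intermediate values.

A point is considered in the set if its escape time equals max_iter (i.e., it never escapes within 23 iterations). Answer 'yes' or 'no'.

Answer: yes

Derivation:
z_0 = 0 + 0i, c = -0.8730 + -0.2110i
Iter 1: z = -0.8730 + -0.2110i, |z|^2 = 0.8066
Iter 2: z = -0.1554 + 0.1574i, |z|^2 = 0.0489
Iter 3: z = -0.8736 + -0.2599i, |z|^2 = 0.8308
Iter 4: z = -0.1773 + 0.2431i, |z|^2 = 0.0906
Iter 5: z = -0.9007 + -0.2972i, |z|^2 = 0.8996
Iter 6: z = -0.1501 + 0.3244i, |z|^2 = 0.1278
Iter 7: z = -0.9557 + -0.3084i, |z|^2 = 1.0085
Iter 8: z = -0.0547 + 0.3785i, |z|^2 = 0.1463
Iter 9: z = -1.0133 + -0.2524i, |z|^2 = 1.0904
Iter 10: z = 0.0900 + 0.3006i, |z|^2 = 0.0984
Iter 11: z = -0.9552 + -0.1569i, |z|^2 = 0.9371
Iter 12: z = 0.0149 + 0.0888i, |z|^2 = 0.0081
Iter 13: z = -0.8807 + -0.2084i, |z|^2 = 0.8190
Iter 14: z = -0.1409 + 0.1560i, |z|^2 = 0.0442
Iter 15: z = -0.8775 + -0.2549i, |z|^2 = 0.8350
Iter 16: z = -0.1680 + 0.2364i, |z|^2 = 0.0841
Iter 17: z = -0.9007 + -0.2904i, |z|^2 = 0.8956
Iter 18: z = -0.1462 + 0.3122i, |z|^2 = 0.1188
Iter 19: z = -0.9491 + -0.3023i, |z|^2 = 0.9921
Iter 20: z = -0.0636 + 0.3627i, |z|^2 = 0.1356
Iter 21: z = -1.0005 + -0.2571i, |z|^2 = 1.0672
Iter 22: z = 0.0620 + 0.3035i, |z|^2 = 0.0960
Did not escape in 23 iterations → in set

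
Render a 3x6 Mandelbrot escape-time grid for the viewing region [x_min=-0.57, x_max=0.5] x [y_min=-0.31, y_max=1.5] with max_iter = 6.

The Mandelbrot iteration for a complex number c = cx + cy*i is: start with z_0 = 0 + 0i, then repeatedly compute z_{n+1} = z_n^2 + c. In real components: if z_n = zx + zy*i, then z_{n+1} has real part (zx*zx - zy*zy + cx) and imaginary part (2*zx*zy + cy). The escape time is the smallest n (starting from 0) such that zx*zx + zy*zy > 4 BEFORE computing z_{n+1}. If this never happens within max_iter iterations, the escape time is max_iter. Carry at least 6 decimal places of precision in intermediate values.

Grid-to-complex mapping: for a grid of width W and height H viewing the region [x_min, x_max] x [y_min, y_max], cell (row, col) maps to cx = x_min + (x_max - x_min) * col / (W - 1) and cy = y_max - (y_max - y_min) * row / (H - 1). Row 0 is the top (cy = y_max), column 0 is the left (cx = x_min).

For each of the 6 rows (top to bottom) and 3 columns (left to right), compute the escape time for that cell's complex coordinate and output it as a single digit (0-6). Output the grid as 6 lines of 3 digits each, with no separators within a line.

Answer: 222
342
563
665
665
666

Derivation:
(row=0, col=0): c = -0.5700 + 1.5000i → escape time 2
(row=0, col=1): c = -0.0350 + 1.5000i → escape time 2
(row=0, col=2): c = 0.5000 + 1.5000i → escape time 2
(row=1, col=0): c = -0.5700 + 1.1380i → escape time 3
(row=1, col=1): c = -0.0350 + 1.1380i → escape time 4
(row=1, col=2): c = 0.5000 + 1.1380i → escape time 2
(row=2, col=0): c = -0.5700 + 0.7760i → escape time 5
(row=2, col=1): c = -0.0350 + 0.7760i → escape time 6
(row=2, col=2): c = 0.5000 + 0.7760i → escape time 3
(row=3, col=0): c = -0.5700 + 0.4140i → escape time 6
(row=3, col=1): c = -0.0350 + 0.4140i → escape time 6
(row=3, col=2): c = 0.5000 + 0.4140i → escape time 5
(row=4, col=0): c = -0.5700 + 0.0520i → escape time 6
(row=4, col=1): c = -0.0350 + 0.0520i → escape time 6
(row=4, col=2): c = 0.5000 + 0.0520i → escape time 5
(row=5, col=0): c = -0.5700 + -0.3100i → escape time 6
(row=5, col=1): c = -0.0350 + -0.3100i → escape time 6
(row=5, col=2): c = 0.5000 + -0.3100i → escape time 6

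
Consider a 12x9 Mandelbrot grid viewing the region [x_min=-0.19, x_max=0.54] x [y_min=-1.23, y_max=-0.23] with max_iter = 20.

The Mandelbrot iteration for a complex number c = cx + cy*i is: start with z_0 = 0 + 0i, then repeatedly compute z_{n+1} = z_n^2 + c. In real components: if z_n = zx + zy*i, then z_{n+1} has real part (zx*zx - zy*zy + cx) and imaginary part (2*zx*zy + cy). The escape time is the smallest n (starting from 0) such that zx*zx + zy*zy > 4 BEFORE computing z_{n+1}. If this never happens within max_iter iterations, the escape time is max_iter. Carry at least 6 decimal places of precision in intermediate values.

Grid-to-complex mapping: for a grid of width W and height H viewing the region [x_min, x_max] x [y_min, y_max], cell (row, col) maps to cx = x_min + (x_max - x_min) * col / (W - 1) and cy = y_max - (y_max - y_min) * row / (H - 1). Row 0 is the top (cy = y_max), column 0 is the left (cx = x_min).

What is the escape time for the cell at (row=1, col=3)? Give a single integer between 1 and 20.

Answer: 20

Derivation:
z_0 = 0 + 0i, c = 0.0091 + -0.3550i
Iter 1: z = 0.0091 + -0.3550i, |z|^2 = 0.1261
Iter 2: z = -0.1169 + -0.3615i, |z|^2 = 0.1443
Iter 3: z = -0.1079 + -0.2705i, |z|^2 = 0.0848
Iter 4: z = -0.0525 + -0.2966i, |z|^2 = 0.0907
Iter 5: z = -0.0761 + -0.3239i, |z|^2 = 0.1107
Iter 6: z = -0.0900 + -0.3057i, |z|^2 = 0.1015
Iter 7: z = -0.0762 + -0.3000i, |z|^2 = 0.0958
Iter 8: z = -0.0751 + -0.3093i, |z|^2 = 0.1013
Iter 9: z = -0.0809 + -0.3086i, |z|^2 = 0.1018
Iter 10: z = -0.0796 + -0.3051i, |z|^2 = 0.0994
Iter 11: z = -0.0776 + -0.3064i, |z|^2 = 0.0999
Iter 12: z = -0.0788 + -0.3074i, |z|^2 = 0.1007
Iter 13: z = -0.0792 + -0.3066i, |z|^2 = 0.1003
Iter 14: z = -0.0786 + -0.3064i, |z|^2 = 0.1001
Iter 15: z = -0.0786 + -0.3068i, |z|^2 = 0.1003
Iter 16: z = -0.0789 + -0.3067i, |z|^2 = 0.1003
Iter 17: z = -0.0788 + -0.3066i, |z|^2 = 0.1002
Iter 18: z = -0.0787 + -0.3067i, |z|^2 = 0.1003
Iter 19: z = -0.0788 + -0.3067i, |z|^2 = 0.1003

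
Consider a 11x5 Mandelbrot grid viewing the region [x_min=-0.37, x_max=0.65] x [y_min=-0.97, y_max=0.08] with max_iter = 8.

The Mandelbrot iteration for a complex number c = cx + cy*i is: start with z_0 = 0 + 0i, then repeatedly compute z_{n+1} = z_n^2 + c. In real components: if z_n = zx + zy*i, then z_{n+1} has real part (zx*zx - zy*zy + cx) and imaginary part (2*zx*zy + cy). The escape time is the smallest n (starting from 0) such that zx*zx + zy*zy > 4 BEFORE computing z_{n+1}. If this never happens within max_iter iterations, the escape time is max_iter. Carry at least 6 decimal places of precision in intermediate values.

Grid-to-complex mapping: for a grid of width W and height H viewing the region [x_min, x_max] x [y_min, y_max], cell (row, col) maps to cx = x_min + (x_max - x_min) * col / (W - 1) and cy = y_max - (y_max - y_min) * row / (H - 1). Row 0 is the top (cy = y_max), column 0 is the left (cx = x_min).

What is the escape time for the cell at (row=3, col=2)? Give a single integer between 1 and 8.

z_0 = 0 + 0i, c = -0.1660 + -0.7075i
Iter 1: z = -0.1660 + -0.7075i, |z|^2 = 0.5281
Iter 2: z = -0.6390 + -0.4726i, |z|^2 = 0.6317
Iter 3: z = 0.0190 + -0.1035i, |z|^2 = 0.0111
Iter 4: z = -0.1764 + -0.7114i, |z|^2 = 0.5372
Iter 5: z = -0.6410 + -0.4566i, |z|^2 = 0.6194
Iter 6: z = 0.0365 + -0.1221i, |z|^2 = 0.0162
Iter 7: z = -0.1796 + -0.7164i, |z|^2 = 0.5455

Answer: 8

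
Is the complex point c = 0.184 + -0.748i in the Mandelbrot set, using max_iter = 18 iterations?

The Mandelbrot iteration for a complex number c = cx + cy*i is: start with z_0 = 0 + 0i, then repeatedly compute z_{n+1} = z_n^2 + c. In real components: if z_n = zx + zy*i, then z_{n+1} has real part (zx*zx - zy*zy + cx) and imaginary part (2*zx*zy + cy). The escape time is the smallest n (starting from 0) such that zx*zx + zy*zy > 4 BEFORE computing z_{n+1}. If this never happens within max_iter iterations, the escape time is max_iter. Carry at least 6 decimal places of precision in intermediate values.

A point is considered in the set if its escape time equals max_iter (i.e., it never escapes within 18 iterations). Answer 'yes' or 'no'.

Answer: no

Derivation:
z_0 = 0 + 0i, c = 0.1840 + -0.7480i
Iter 1: z = 0.1840 + -0.7480i, |z|^2 = 0.5934
Iter 2: z = -0.3416 + -1.0233i, |z|^2 = 1.1638
Iter 3: z = -0.7463 + -0.0488i, |z|^2 = 0.5594
Iter 4: z = 0.7386 + -0.6751i, |z|^2 = 1.0014
Iter 5: z = 0.2738 + -1.7454i, |z|^2 = 3.1213
Iter 6: z = -2.7874 + -1.7037i, |z|^2 = 10.6724
Escaped at iteration 6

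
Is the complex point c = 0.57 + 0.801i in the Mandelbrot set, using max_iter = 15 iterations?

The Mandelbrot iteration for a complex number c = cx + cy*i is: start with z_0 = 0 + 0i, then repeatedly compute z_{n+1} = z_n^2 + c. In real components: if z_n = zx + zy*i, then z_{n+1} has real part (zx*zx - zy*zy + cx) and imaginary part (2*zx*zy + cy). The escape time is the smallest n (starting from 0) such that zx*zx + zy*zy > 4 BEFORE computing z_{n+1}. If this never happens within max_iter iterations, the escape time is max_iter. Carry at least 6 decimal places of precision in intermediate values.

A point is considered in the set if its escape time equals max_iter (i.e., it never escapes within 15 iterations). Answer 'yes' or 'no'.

z_0 = 0 + 0i, c = 0.5700 + 0.8010i
Iter 1: z = 0.5700 + 0.8010i, |z|^2 = 0.9665
Iter 2: z = 0.2533 + 1.7141i, |z|^2 = 3.0024
Iter 3: z = -2.3041 + 1.6694i, |z|^2 = 8.0958
Escaped at iteration 3

Answer: no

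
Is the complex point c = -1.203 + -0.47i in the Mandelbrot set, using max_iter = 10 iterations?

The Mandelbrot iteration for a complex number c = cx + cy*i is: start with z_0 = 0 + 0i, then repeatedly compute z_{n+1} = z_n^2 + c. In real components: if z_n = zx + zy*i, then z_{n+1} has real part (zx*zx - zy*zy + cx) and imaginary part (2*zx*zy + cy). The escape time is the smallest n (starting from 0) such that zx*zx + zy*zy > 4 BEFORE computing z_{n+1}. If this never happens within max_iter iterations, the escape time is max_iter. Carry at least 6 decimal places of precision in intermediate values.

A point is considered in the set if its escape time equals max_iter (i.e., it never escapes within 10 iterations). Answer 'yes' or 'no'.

Answer: no

Derivation:
z_0 = 0 + 0i, c = -1.2030 + -0.4700i
Iter 1: z = -1.2030 + -0.4700i, |z|^2 = 1.6681
Iter 2: z = 0.0233 + 0.6608i, |z|^2 = 0.4372
Iter 3: z = -1.6391 + -0.4392i, |z|^2 = 2.8797
Iter 4: z = 1.2909 + 0.9698i, |z|^2 = 2.6069
Iter 5: z = -0.4771 + 2.0338i, |z|^2 = 4.3640
Escaped at iteration 5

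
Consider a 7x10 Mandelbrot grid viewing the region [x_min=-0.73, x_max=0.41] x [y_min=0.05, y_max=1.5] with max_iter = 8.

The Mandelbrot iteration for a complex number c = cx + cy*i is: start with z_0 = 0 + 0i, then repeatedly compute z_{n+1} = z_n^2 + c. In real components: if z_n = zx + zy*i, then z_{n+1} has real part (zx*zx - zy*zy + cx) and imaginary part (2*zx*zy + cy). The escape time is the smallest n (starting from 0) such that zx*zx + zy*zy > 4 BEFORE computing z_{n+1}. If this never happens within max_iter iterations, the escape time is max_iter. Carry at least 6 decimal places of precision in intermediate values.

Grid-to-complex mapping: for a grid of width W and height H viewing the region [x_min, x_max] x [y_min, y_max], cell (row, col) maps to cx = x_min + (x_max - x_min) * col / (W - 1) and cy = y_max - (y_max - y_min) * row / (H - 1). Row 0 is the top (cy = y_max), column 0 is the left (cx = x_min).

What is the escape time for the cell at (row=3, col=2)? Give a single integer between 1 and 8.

Answer: 5

Derivation:
z_0 = 0 + 0i, c = -0.3500 + 1.0167i
Iter 1: z = -0.3500 + 1.0167i, |z|^2 = 1.1561
Iter 2: z = -1.2611 + 0.3050i, |z|^2 = 1.6834
Iter 3: z = 1.1474 + 0.2474i, |z|^2 = 1.3777
Iter 4: z = 0.9053 + 1.5844i, |z|^2 = 3.3297
Iter 5: z = -2.0407 + 3.8852i, |z|^2 = 19.2594
Escaped at iteration 5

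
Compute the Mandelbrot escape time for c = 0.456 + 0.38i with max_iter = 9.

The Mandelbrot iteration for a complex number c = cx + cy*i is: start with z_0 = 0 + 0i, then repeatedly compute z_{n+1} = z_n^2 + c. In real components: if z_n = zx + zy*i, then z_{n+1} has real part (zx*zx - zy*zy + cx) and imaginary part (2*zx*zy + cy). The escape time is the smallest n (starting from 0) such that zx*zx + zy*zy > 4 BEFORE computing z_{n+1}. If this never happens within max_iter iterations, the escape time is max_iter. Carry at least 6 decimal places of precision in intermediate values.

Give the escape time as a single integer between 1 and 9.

Answer: 9

Derivation:
z_0 = 0 + 0i, c = 0.4560 + 0.3800i
Iter 1: z = 0.4560 + 0.3800i, |z|^2 = 0.3523
Iter 2: z = 0.5195 + 0.7266i, |z|^2 = 0.7978
Iter 3: z = 0.1980 + 1.1349i, |z|^2 = 1.3273
Iter 4: z = -0.7929 + 0.8295i, |z|^2 = 1.3168
Iter 5: z = 0.3966 + -0.9354i, |z|^2 = 1.0323
Iter 6: z = -0.2617 + -0.3620i, |z|^2 = 0.1995
Iter 7: z = 0.3935 + 0.5695i, |z|^2 = 0.4791
Iter 8: z = 0.2865 + 0.8281i, |z|^2 = 0.7679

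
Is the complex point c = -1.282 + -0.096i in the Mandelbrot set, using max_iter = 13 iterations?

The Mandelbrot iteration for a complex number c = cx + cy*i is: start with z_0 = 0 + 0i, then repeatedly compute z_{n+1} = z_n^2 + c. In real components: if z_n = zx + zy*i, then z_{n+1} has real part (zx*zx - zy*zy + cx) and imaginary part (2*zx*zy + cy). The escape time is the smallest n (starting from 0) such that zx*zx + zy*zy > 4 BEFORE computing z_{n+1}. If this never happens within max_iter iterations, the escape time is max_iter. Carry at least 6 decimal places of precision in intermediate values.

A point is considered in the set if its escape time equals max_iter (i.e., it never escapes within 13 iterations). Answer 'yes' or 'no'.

z_0 = 0 + 0i, c = -1.2820 + -0.0960i
Iter 1: z = -1.2820 + -0.0960i, |z|^2 = 1.6527
Iter 2: z = 0.3523 + 0.1501i, |z|^2 = 0.1467
Iter 3: z = -1.1804 + 0.0098i, |z|^2 = 1.3935
Iter 4: z = 0.1113 + -0.1191i, |z|^2 = 0.0266
Iter 5: z = -1.2838 + -0.1225i, |z|^2 = 1.6632
Iter 6: z = 0.3511 + 0.2186i, |z|^2 = 0.1711
Iter 7: z = -1.2065 + 0.0575i, |z|^2 = 1.4589
Iter 8: z = 0.1703 + -0.2347i, |z|^2 = 0.0841
Iter 9: z = -1.3081 + -0.1759i, |z|^2 = 1.7421
Iter 10: z = 0.3982 + 0.3643i, |z|^2 = 0.2913
Iter 11: z = -1.2562 + 0.1941i, |z|^2 = 1.6156
Iter 12: z = 0.2583 + -0.5837i, |z|^2 = 0.4074
Did not escape in 13 iterations → in set

Answer: yes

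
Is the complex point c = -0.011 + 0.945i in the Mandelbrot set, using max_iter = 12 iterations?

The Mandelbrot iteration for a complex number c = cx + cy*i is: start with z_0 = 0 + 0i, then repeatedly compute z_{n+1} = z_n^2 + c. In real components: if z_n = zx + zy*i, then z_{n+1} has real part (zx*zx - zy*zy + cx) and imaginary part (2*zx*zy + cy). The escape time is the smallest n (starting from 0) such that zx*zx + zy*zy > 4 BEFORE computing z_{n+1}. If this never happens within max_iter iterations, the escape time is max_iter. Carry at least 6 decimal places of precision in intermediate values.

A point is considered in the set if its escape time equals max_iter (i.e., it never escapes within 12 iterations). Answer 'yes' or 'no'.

z_0 = 0 + 0i, c = -0.0110 + 0.9450i
Iter 1: z = -0.0110 + 0.9450i, |z|^2 = 0.8931
Iter 2: z = -0.9039 + 0.9242i, |z|^2 = 1.6712
Iter 3: z = -0.0481 + -0.7258i, |z|^2 = 0.5291
Iter 4: z = -0.5355 + 1.0149i, |z|^2 = 1.3166
Iter 5: z = -0.7542 + -0.1418i, |z|^2 = 0.5889
Iter 6: z = 0.5377 + 1.1589i, |z|^2 = 1.6323
Iter 7: z = -1.0650 + 2.1914i, |z|^2 = 5.9362
Escaped at iteration 7

Answer: no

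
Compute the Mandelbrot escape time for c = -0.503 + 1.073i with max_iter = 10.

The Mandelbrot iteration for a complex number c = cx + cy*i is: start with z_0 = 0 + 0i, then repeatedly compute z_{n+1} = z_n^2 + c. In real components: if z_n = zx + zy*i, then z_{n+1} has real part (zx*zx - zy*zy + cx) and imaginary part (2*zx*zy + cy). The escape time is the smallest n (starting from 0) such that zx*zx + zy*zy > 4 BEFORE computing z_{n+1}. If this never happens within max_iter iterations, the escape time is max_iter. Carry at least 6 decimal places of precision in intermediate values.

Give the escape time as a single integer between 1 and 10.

Answer: 4

Derivation:
z_0 = 0 + 0i, c = -0.5030 + 1.0730i
Iter 1: z = -0.5030 + 1.0730i, |z|^2 = 1.4043
Iter 2: z = -1.4013 + -0.0064i, |z|^2 = 1.9637
Iter 3: z = 1.4607 + 1.0910i, |z|^2 = 3.3239
Iter 4: z = 0.4401 + 4.2603i, |z|^2 = 18.3437
Escaped at iteration 4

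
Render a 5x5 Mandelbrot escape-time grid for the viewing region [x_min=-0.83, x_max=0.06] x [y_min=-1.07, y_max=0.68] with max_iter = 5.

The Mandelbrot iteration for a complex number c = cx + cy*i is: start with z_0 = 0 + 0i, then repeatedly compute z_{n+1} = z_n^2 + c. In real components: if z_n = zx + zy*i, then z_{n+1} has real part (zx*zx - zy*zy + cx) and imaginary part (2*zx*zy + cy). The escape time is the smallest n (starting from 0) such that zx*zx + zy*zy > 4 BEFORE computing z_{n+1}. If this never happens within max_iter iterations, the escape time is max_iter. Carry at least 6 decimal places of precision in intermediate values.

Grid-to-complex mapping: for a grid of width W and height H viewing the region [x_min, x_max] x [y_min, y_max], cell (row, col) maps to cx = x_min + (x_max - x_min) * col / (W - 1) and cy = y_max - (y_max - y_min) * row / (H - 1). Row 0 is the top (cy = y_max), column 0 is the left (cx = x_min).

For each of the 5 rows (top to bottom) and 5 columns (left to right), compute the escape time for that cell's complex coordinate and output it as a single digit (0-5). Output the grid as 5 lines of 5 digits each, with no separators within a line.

(row=0, col=0): c = -0.8300 + 0.6800i → escape time 4
(row=0, col=1): c = -0.6075 + 0.6800i → escape time 5
(row=0, col=2): c = -0.3850 + 0.6800i → escape time 5
(row=0, col=3): c = -0.1625 + 0.6800i → escape time 5
(row=0, col=4): c = 0.0600 + 0.6800i → escape time 5
(row=1, col=0): c = -0.8300 + 0.2425i → escape time 5
(row=1, col=1): c = -0.6075 + 0.2425i → escape time 5
(row=1, col=2): c = -0.3850 + 0.2425i → escape time 5
(row=1, col=3): c = -0.1625 + 0.2425i → escape time 5
(row=1, col=4): c = 0.0600 + 0.2425i → escape time 5
(row=2, col=0): c = -0.8300 + -0.1950i → escape time 5
(row=2, col=1): c = -0.6075 + -0.1950i → escape time 5
(row=2, col=2): c = -0.3850 + -0.1950i → escape time 5
(row=2, col=3): c = -0.1625 + -0.1950i → escape time 5
(row=2, col=4): c = 0.0600 + -0.1950i → escape time 5
(row=3, col=0): c = -0.8300 + -0.6325i → escape time 5
(row=3, col=1): c = -0.6075 + -0.6325i → escape time 5
(row=3, col=2): c = -0.3850 + -0.6325i → escape time 5
(row=3, col=3): c = -0.1625 + -0.6325i → escape time 5
(row=3, col=4): c = 0.0600 + -0.6325i → escape time 5
(row=4, col=0): c = -0.8300 + -1.0700i → escape time 3
(row=4, col=1): c = -0.6075 + -1.0700i → escape time 3
(row=4, col=2): c = -0.3850 + -1.0700i → escape time 4
(row=4, col=3): c = -0.1625 + -1.0700i → escape time 5
(row=4, col=4): c = 0.0600 + -1.0700i → escape time 4

Answer: 45555
55555
55555
55555
33454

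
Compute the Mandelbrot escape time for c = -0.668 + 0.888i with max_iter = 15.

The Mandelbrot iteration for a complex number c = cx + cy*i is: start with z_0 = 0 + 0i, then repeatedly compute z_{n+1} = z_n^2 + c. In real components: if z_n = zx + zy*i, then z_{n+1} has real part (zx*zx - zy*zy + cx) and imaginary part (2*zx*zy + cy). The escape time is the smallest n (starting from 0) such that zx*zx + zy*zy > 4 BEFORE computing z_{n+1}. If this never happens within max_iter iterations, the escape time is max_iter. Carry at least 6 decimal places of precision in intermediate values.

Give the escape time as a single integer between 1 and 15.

Answer: 4

Derivation:
z_0 = 0 + 0i, c = -0.6680 + 0.8880i
Iter 1: z = -0.6680 + 0.8880i, |z|^2 = 1.2348
Iter 2: z = -1.0103 + -0.2984i, |z|^2 = 1.1098
Iter 3: z = 0.2637 + 1.4909i, |z|^2 = 2.2923
Iter 4: z = -2.8212 + 1.6744i, |z|^2 = 10.7628
Escaped at iteration 4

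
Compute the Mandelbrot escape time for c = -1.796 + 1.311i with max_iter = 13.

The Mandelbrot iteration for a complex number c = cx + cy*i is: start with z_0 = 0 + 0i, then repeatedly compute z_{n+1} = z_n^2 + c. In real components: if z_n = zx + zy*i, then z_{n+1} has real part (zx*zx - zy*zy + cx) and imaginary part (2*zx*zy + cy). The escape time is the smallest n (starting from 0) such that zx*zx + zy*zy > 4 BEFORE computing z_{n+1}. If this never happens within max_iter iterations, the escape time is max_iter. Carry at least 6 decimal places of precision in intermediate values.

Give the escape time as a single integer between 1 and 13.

z_0 = 0 + 0i, c = -1.7960 + 1.3110i
Iter 1: z = -1.7960 + 1.3110i, |z|^2 = 4.9443
Escaped at iteration 1

Answer: 1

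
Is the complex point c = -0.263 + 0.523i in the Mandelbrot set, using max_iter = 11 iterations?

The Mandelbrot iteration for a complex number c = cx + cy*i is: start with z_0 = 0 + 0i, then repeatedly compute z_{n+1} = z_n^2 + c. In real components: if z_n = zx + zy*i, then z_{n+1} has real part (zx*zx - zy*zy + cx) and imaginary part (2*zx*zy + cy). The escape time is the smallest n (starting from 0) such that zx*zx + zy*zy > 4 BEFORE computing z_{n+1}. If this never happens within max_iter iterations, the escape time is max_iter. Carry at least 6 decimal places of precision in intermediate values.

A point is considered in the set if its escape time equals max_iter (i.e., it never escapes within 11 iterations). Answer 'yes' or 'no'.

Answer: yes

Derivation:
z_0 = 0 + 0i, c = -0.2630 + 0.5230i
Iter 1: z = -0.2630 + 0.5230i, |z|^2 = 0.3427
Iter 2: z = -0.4674 + 0.2479i, |z|^2 = 0.2799
Iter 3: z = -0.1060 + 0.2913i, |z|^2 = 0.0961
Iter 4: z = -0.3366 + 0.4612i, |z|^2 = 0.3260
Iter 5: z = -0.3624 + 0.2125i, |z|^2 = 0.1765
Iter 6: z = -0.1768 + 0.3690i, |z|^2 = 0.1674
Iter 7: z = -0.3679 + 0.3925i, |z|^2 = 0.2894
Iter 8: z = -0.2817 + 0.2342i, |z|^2 = 0.1342
Iter 9: z = -0.2385 + 0.3910i, |z|^2 = 0.2098
Iter 10: z = -0.3590 + 0.3365i, |z|^2 = 0.2421
Did not escape in 11 iterations → in set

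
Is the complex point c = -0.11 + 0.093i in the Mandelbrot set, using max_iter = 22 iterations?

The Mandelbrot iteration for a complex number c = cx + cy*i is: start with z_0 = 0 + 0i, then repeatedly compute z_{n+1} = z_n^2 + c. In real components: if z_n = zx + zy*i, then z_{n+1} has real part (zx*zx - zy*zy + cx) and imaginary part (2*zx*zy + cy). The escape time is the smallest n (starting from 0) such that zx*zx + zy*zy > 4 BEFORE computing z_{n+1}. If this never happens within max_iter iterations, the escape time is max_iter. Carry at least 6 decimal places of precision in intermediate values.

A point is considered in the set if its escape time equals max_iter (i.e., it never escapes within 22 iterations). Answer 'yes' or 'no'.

z_0 = 0 + 0i, c = -0.1100 + 0.0930i
Iter 1: z = -0.1100 + 0.0930i, |z|^2 = 0.0207
Iter 2: z = -0.1065 + 0.0725i, |z|^2 = 0.0166
Iter 3: z = -0.1039 + 0.0775i, |z|^2 = 0.0168
Iter 4: z = -0.1052 + 0.0769i, |z|^2 = 0.0170
Iter 5: z = -0.1048 + 0.0768i, |z|^2 = 0.0169
Iter 6: z = -0.1049 + 0.0769i, |z|^2 = 0.0169
Iter 7: z = -0.1049 + 0.0769i, |z|^2 = 0.0169
Iter 8: z = -0.1049 + 0.0769i, |z|^2 = 0.0169
Iter 9: z = -0.1049 + 0.0769i, |z|^2 = 0.0169
Iter 10: z = -0.1049 + 0.0769i, |z|^2 = 0.0169
Iter 11: z = -0.1049 + 0.0769i, |z|^2 = 0.0169
Iter 12: z = -0.1049 + 0.0769i, |z|^2 = 0.0169
Iter 13: z = -0.1049 + 0.0769i, |z|^2 = 0.0169
Iter 14: z = -0.1049 + 0.0769i, |z|^2 = 0.0169
Iter 15: z = -0.1049 + 0.0769i, |z|^2 = 0.0169
Iter 16: z = -0.1049 + 0.0769i, |z|^2 = 0.0169
Iter 17: z = -0.1049 + 0.0769i, |z|^2 = 0.0169
Iter 18: z = -0.1049 + 0.0769i, |z|^2 = 0.0169
Iter 19: z = -0.1049 + 0.0769i, |z|^2 = 0.0169
Iter 20: z = -0.1049 + 0.0769i, |z|^2 = 0.0169
Iter 21: z = -0.1049 + 0.0769i, |z|^2 = 0.0169
Did not escape in 22 iterations → in set

Answer: yes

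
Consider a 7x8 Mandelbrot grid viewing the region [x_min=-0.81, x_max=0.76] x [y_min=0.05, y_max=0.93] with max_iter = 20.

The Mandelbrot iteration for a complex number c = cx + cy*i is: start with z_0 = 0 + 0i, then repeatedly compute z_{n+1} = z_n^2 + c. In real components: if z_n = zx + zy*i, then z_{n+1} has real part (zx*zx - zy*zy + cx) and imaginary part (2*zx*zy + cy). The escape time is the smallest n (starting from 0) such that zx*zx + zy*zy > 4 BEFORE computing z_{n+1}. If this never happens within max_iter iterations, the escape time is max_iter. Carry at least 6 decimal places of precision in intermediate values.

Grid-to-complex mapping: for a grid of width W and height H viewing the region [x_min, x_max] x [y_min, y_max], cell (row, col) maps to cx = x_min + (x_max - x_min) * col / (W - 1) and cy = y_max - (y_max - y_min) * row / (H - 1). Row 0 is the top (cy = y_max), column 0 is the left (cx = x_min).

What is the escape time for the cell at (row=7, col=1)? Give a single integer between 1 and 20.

z_0 = 0 + 0i, c = -0.5483 + 0.0500i
Iter 1: z = -0.5483 + 0.0500i, |z|^2 = 0.3032
Iter 2: z = -0.2502 + -0.0048i, |z|^2 = 0.0626
Iter 3: z = -0.4858 + 0.0524i, |z|^2 = 0.2387
Iter 4: z = -0.3151 + -0.0009i, |z|^2 = 0.0993
Iter 5: z = -0.4490 + 0.0506i, |z|^2 = 0.2042
Iter 6: z = -0.3493 + 0.0046i, |z|^2 = 0.1220
Iter 7: z = -0.4264 + 0.0468i, |z|^2 = 0.1840
Iter 8: z = -0.3687 + 0.0101i, |z|^2 = 0.1361
Iter 9: z = -0.4125 + 0.0426i, |z|^2 = 0.1719
Iter 10: z = -0.3800 + 0.0149i, |z|^2 = 0.1446
Iter 11: z = -0.4041 + 0.0387i, |z|^2 = 0.1648
Iter 12: z = -0.3865 + 0.0187i, |z|^2 = 0.1497
Iter 13: z = -0.3993 + 0.0355i, |z|^2 = 0.1607
Iter 14: z = -0.3901 + 0.0216i, |z|^2 = 0.1527
Iter 15: z = -0.3966 + 0.0331i, |z|^2 = 0.1584
Iter 16: z = -0.3922 + 0.0237i, |z|^2 = 0.1543
Iter 17: z = -0.3951 + 0.0314i, |z|^2 = 0.1571
Iter 18: z = -0.3932 + 0.0252i, |z|^2 = 0.1552
Iter 19: z = -0.3944 + 0.0302i, |z|^2 = 0.1564

Answer: 20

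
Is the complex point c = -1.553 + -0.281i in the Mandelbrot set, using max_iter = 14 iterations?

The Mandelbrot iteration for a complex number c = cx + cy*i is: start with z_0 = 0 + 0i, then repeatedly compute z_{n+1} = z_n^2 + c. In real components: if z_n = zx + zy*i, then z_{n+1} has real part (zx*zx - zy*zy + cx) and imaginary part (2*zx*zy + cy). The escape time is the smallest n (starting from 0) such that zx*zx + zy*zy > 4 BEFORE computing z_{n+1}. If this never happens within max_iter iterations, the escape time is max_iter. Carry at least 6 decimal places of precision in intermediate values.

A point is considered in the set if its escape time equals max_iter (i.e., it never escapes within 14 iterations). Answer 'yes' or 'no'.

Answer: no

Derivation:
z_0 = 0 + 0i, c = -1.5530 + -0.2810i
Iter 1: z = -1.5530 + -0.2810i, |z|^2 = 2.4908
Iter 2: z = 0.7798 + 0.5918i, |z|^2 = 0.9584
Iter 3: z = -1.2950 + 0.6420i, |z|^2 = 2.0893
Iter 4: z = -0.2880 + -1.9439i, |z|^2 = 3.8615
Iter 5: z = -5.2486 + 0.8388i, |z|^2 = 28.2516
Escaped at iteration 5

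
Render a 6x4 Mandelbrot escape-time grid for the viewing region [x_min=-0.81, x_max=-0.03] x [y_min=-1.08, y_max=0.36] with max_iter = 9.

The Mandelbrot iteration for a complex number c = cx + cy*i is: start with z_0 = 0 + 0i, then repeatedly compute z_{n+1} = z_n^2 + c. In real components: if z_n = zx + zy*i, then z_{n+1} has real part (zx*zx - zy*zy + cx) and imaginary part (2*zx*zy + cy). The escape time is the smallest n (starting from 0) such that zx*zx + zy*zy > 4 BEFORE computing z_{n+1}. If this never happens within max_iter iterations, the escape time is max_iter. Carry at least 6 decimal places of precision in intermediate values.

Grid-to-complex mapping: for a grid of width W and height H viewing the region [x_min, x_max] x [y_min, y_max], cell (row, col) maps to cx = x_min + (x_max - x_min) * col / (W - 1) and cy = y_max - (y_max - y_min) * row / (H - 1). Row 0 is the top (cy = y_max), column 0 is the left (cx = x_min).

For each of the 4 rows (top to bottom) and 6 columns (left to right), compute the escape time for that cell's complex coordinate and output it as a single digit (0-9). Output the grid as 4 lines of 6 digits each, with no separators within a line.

Answer: 899999
999999
579999
334495

Derivation:
(row=0, col=0): c = -0.8100 + 0.3600i → escape time 8
(row=0, col=1): c = -0.6540 + 0.3600i → escape time 9
(row=0, col=2): c = -0.4980 + 0.3600i → escape time 9
(row=0, col=3): c = -0.3420 + 0.3600i → escape time 9
(row=0, col=4): c = -0.1860 + 0.3600i → escape time 9
(row=0, col=5): c = -0.0300 + 0.3600i → escape time 9
(row=1, col=0): c = -0.8100 + -0.1200i → escape time 9
(row=1, col=1): c = -0.6540 + -0.1200i → escape time 9
(row=1, col=2): c = -0.4980 + -0.1200i → escape time 9
(row=1, col=3): c = -0.3420 + -0.1200i → escape time 9
(row=1, col=4): c = -0.1860 + -0.1200i → escape time 9
(row=1, col=5): c = -0.0300 + -0.1200i → escape time 9
(row=2, col=0): c = -0.8100 + -0.6000i → escape time 5
(row=2, col=1): c = -0.6540 + -0.6000i → escape time 7
(row=2, col=2): c = -0.4980 + -0.6000i → escape time 9
(row=2, col=3): c = -0.3420 + -0.6000i → escape time 9
(row=2, col=4): c = -0.1860 + -0.6000i → escape time 9
(row=2, col=5): c = -0.0300 + -0.6000i → escape time 9
(row=3, col=0): c = -0.8100 + -1.0800i → escape time 3
(row=3, col=1): c = -0.6540 + -1.0800i → escape time 3
(row=3, col=2): c = -0.4980 + -1.0800i → escape time 4
(row=3, col=3): c = -0.3420 + -1.0800i → escape time 4
(row=3, col=4): c = -0.1860 + -1.0800i → escape time 9
(row=3, col=5): c = -0.0300 + -1.0800i → escape time 5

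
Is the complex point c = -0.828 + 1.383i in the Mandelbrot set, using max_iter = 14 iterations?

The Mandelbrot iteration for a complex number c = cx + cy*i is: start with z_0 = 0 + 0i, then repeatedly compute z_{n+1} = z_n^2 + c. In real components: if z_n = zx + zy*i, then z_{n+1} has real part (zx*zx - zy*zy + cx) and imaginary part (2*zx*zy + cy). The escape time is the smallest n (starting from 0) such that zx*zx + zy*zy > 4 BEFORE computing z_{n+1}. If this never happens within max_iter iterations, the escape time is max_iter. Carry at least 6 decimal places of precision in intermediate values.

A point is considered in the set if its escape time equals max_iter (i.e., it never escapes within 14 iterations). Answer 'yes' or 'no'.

Answer: no

Derivation:
z_0 = 0 + 0i, c = -0.8280 + 1.3830i
Iter 1: z = -0.8280 + 1.3830i, |z|^2 = 2.5983
Iter 2: z = -2.0551 + -0.9072i, |z|^2 = 5.0466
Escaped at iteration 2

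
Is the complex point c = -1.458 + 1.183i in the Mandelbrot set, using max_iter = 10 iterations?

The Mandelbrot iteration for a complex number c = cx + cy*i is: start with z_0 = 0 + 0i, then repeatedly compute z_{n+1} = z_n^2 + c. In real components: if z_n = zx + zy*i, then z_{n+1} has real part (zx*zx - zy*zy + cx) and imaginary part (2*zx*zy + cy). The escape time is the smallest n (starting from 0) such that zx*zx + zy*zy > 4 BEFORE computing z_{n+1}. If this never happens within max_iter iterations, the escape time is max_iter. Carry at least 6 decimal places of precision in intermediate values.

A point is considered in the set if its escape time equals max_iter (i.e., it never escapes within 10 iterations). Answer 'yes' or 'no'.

Answer: no

Derivation:
z_0 = 0 + 0i, c = -1.4580 + 1.1830i
Iter 1: z = -1.4580 + 1.1830i, |z|^2 = 3.5253
Iter 2: z = -0.7317 + -2.2666i, |z|^2 = 5.6730
Escaped at iteration 2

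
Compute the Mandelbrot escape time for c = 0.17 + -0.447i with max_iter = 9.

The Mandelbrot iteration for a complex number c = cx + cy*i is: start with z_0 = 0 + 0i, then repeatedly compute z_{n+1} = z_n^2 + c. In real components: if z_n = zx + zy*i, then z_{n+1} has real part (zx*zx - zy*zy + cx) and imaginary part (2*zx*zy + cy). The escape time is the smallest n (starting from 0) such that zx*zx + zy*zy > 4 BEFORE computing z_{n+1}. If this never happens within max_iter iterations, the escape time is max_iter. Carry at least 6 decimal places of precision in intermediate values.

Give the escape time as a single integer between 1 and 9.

Answer: 9

Derivation:
z_0 = 0 + 0i, c = 0.1700 + -0.4470i
Iter 1: z = 0.1700 + -0.4470i, |z|^2 = 0.2287
Iter 2: z = -0.0009 + -0.5990i, |z|^2 = 0.3588
Iter 3: z = -0.1888 + -0.4459i, |z|^2 = 0.2345
Iter 4: z = 0.0068 + -0.2786i, |z|^2 = 0.0777
Iter 5: z = 0.0924 + -0.4508i, |z|^2 = 0.2117
Iter 6: z = -0.0247 + -0.5303i, |z|^2 = 0.2818
Iter 7: z = -0.1106 + -0.4208i, |z|^2 = 0.1893
Iter 8: z = 0.0051 + -0.3539i, |z|^2 = 0.1253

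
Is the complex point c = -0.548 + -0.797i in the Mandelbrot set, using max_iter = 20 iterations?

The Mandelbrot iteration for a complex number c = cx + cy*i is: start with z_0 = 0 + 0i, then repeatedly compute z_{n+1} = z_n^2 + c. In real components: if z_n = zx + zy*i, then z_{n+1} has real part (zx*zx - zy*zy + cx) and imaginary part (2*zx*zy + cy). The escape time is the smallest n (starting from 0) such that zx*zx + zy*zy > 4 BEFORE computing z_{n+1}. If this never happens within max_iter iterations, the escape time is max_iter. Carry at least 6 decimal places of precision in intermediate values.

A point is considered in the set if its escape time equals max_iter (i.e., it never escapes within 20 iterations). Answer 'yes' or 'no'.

z_0 = 0 + 0i, c = -0.5480 + -0.7970i
Iter 1: z = -0.5480 + -0.7970i, |z|^2 = 0.9355
Iter 2: z = -0.8829 + 0.0765i, |z|^2 = 0.7854
Iter 3: z = 0.2257 + -0.9321i, |z|^2 = 0.9197
Iter 4: z = -1.3659 + -1.2177i, |z|^2 = 3.3484
Iter 5: z = -0.1651 + 2.5295i, |z|^2 = 6.4255
Escaped at iteration 5

Answer: no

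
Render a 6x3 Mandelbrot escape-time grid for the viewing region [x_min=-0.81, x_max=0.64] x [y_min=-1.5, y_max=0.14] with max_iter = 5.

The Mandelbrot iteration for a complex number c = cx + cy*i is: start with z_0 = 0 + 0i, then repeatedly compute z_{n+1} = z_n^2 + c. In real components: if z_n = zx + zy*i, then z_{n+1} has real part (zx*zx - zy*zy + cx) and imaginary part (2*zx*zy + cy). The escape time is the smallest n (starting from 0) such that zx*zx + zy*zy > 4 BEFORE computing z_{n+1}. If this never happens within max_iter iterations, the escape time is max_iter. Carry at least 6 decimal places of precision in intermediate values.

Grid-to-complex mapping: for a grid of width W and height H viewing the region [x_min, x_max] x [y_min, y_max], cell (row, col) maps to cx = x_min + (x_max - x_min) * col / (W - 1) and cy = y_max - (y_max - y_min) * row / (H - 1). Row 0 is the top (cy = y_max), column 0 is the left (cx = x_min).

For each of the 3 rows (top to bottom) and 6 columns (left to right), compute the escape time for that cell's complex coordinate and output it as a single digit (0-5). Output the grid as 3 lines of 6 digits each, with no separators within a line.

Answer: 555554
455553
222222

Derivation:
(row=0, col=0): c = -0.8100 + 0.1400i → escape time 5
(row=0, col=1): c = -0.5200 + 0.1400i → escape time 5
(row=0, col=2): c = -0.2300 + 0.1400i → escape time 5
(row=0, col=3): c = 0.0600 + 0.1400i → escape time 5
(row=0, col=4): c = 0.3500 + 0.1400i → escape time 5
(row=0, col=5): c = 0.6400 + 0.1400i → escape time 4
(row=1, col=0): c = -0.8100 + -0.6800i → escape time 4
(row=1, col=1): c = -0.5200 + -0.6800i → escape time 5
(row=1, col=2): c = -0.2300 + -0.6800i → escape time 5
(row=1, col=3): c = 0.0600 + -0.6800i → escape time 5
(row=1, col=4): c = 0.3500 + -0.6800i → escape time 5
(row=1, col=5): c = 0.6400 + -0.6800i → escape time 3
(row=2, col=0): c = -0.8100 + -1.5000i → escape time 2
(row=2, col=1): c = -0.5200 + -1.5000i → escape time 2
(row=2, col=2): c = -0.2300 + -1.5000i → escape time 2
(row=2, col=3): c = 0.0600 + -1.5000i → escape time 2
(row=2, col=4): c = 0.3500 + -1.5000i → escape time 2
(row=2, col=5): c = 0.6400 + -1.5000i → escape time 2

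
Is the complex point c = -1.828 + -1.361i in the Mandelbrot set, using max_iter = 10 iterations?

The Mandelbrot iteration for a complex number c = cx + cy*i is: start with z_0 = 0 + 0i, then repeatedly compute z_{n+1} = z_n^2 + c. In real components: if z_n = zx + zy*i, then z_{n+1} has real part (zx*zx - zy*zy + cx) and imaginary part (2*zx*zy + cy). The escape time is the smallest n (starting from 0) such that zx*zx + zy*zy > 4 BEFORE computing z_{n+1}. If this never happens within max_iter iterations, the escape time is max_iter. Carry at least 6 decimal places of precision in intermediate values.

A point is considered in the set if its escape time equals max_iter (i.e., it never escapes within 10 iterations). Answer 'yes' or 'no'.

z_0 = 0 + 0i, c = -1.8280 + -1.3610i
Iter 1: z = -1.8280 + -1.3610i, |z|^2 = 5.1939
Escaped at iteration 1

Answer: no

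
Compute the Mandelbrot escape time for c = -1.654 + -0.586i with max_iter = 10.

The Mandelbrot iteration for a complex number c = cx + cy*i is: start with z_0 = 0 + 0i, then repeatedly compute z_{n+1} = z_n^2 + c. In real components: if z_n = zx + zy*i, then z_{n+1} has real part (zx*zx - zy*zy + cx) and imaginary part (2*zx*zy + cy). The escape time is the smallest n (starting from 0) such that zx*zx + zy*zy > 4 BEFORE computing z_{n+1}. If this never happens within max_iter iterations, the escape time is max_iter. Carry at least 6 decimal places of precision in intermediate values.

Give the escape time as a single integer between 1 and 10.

Answer: 3

Derivation:
z_0 = 0 + 0i, c = -1.6540 + -0.5860i
Iter 1: z = -1.6540 + -0.5860i, |z|^2 = 3.0791
Iter 2: z = 0.7383 + 1.3525i, |z|^2 = 2.3743
Iter 3: z = -2.9381 + 1.4111i, |z|^2 = 10.6238
Escaped at iteration 3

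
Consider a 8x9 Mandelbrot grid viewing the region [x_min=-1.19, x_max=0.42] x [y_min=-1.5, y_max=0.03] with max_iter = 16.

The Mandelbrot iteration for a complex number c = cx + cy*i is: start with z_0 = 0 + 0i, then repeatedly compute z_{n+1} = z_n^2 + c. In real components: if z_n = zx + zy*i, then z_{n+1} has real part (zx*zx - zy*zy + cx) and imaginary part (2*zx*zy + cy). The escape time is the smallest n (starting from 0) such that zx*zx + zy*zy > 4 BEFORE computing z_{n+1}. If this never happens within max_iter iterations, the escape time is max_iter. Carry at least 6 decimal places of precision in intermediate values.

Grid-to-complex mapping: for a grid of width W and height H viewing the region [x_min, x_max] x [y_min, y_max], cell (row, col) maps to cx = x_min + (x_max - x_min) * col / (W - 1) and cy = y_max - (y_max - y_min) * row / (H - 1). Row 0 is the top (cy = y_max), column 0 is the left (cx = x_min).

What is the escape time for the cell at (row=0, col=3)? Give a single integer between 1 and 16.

Answer: 16

Derivation:
z_0 = 0 + 0i, c = -0.5000 + 0.0300i
Iter 1: z = -0.5000 + 0.0300i, |z|^2 = 0.2509
Iter 2: z = -0.2509 + 0.0000i, |z|^2 = 0.0630
Iter 3: z = -0.4370 + 0.0300i, |z|^2 = 0.1919
Iter 4: z = -0.3099 + 0.0038i, |z|^2 = 0.0960
Iter 5: z = -0.4040 + 0.0277i, |z|^2 = 0.1640
Iter 6: z = -0.3376 + 0.0077i, |z|^2 = 0.1140
Iter 7: z = -0.3861 + 0.0248i, |z|^2 = 0.1497
Iter 8: z = -0.3515 + 0.0108i, |z|^2 = 0.1237
Iter 9: z = -0.3765 + 0.0224i, |z|^2 = 0.1423
Iter 10: z = -0.3587 + 0.0131i, |z|^2 = 0.1289
Iter 11: z = -0.3715 + 0.0206i, |z|^2 = 0.1384
Iter 12: z = -0.3624 + 0.0147i, |z|^2 = 0.1316
Iter 13: z = -0.3689 + 0.0193i, |z|^2 = 0.1364
Iter 14: z = -0.3643 + 0.0157i, |z|^2 = 0.1330
Iter 15: z = -0.3675 + 0.0185i, |z|^2 = 0.1354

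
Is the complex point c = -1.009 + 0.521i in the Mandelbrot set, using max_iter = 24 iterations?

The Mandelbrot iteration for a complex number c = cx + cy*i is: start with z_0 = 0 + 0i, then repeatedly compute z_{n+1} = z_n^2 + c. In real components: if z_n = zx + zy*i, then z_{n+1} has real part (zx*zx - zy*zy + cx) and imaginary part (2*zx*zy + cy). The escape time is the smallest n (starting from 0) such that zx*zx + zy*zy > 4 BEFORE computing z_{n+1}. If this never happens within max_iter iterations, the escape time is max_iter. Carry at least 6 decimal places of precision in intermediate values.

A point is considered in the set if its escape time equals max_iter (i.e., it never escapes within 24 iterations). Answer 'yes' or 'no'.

z_0 = 0 + 0i, c = -1.0090 + 0.5210i
Iter 1: z = -1.0090 + 0.5210i, |z|^2 = 1.2895
Iter 2: z = -0.2624 + -0.5304i, |z|^2 = 0.3501
Iter 3: z = -1.2215 + 0.7993i, |z|^2 = 2.1309
Iter 4: z = -0.1559 + -1.4316i, |z|^2 = 2.0739
Iter 5: z = -3.0343 + 0.9674i, |z|^2 = 10.1427
Escaped at iteration 5

Answer: no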